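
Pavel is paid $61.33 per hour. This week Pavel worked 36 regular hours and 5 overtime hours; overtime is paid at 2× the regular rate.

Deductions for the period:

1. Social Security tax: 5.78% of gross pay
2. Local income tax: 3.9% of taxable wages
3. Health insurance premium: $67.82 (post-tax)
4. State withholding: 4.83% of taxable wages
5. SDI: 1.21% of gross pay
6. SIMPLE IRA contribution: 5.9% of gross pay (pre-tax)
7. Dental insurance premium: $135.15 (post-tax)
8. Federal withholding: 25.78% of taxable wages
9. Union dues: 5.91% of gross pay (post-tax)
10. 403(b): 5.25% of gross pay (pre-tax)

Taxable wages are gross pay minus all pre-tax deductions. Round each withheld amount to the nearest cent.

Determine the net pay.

$1,074.68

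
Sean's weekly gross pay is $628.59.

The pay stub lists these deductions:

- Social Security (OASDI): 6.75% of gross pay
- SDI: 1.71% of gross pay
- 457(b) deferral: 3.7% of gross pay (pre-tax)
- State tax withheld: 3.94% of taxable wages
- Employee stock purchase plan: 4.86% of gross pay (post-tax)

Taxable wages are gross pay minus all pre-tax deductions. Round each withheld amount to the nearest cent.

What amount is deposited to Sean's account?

457(b) deferral: $628.59 × 0.037 = $23.26
Taxable wages = $628.59 − $23.26 = $605.33
State tax withheld: $605.33 × 0.0394 = $23.85
SDI: $628.59 × 0.0171 = $10.75
Social Security (OASDI): $628.59 × 0.0675 = $42.43
Employee stock purchase plan: $628.59 × 0.0486 = $30.55
Total deductions = $23.26 + $23.85 + $10.75 + $42.43 + $30.55 = $130.84
Net pay = $628.59 − $130.84 = $497.75

$497.75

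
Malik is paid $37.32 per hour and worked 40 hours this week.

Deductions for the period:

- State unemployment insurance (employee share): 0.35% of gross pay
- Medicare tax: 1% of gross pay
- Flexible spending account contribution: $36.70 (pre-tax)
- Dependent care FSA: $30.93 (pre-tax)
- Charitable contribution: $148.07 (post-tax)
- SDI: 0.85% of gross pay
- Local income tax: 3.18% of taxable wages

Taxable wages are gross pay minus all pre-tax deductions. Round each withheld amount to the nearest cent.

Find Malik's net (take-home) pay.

Gross pay: 40 × $37.32 = $1,492.80
Dependent care FSA: $30.93
Flexible spending account contribution: $36.70
Pre-tax total = $30.93 + $36.70 = $67.63
Taxable wages = $1,492.80 − $67.63 = $1,425.17
Local income tax: $1,425.17 × 0.0318 = $45.32
State unemployment insurance (employee share): $1,492.80 × 0.0035 = $5.22
SDI: $1,492.80 × 0.0085 = $12.69
Medicare tax: $1,492.80 × 0.01 = $14.93
Charitable contribution: $148.07
Total deductions = $30.93 + $36.70 + $45.32 + $5.22 + $12.69 + $14.93 + $148.07 = $293.86
Net pay = $1,492.80 − $293.86 = $1,198.94

$1,198.94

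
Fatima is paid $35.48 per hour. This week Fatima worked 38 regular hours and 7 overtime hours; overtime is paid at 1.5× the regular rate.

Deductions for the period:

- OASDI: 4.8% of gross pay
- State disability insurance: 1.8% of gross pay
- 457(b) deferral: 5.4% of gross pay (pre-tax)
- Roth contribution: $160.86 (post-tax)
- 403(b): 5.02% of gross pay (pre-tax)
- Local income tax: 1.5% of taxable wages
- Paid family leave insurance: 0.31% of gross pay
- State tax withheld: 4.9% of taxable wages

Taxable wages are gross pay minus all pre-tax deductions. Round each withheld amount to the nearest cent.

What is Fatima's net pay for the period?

$1,163.07

Regular pay: 38 × $35.48 = $1,348.24
Overtime pay: 7 × $35.48 × 1.5 = $372.54
Gross pay = $1,348.24 + $372.54 = $1,720.78
457(b) deferral: $1,720.78 × 0.054 = $92.92
403(b): $1,720.78 × 0.0502 = $86.38
Pre-tax total = $92.92 + $86.38 = $179.30
Taxable wages = $1,720.78 − $179.30 = $1,541.48
State tax withheld: $1,541.48 × 0.049 = $75.53
Local income tax: $1,541.48 × 0.015 = $23.12
State disability insurance: $1,720.78 × 0.018 = $30.97
Paid family leave insurance: $1,720.78 × 0.0031 = $5.33
OASDI: $1,720.78 × 0.048 = $82.60
Roth contribution: $160.86
Total deductions = $92.92 + $86.38 + $75.53 + $23.12 + $30.97 + $5.33 + $82.60 + $160.86 = $557.71
Net pay = $1,720.78 − $557.71 = $1,163.07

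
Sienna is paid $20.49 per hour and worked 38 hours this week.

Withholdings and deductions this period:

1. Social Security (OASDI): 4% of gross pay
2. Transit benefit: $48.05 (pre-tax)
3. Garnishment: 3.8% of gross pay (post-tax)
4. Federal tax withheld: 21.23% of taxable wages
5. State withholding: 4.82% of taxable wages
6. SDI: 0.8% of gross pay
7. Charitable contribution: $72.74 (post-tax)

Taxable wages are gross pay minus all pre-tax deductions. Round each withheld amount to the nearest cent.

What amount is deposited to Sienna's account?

Gross pay: 38 × $20.49 = $778.62
Transit benefit: $48.05
Taxable wages = $778.62 − $48.05 = $730.57
Federal tax withheld: $730.57 × 0.2123 = $155.10
State withholding: $730.57 × 0.0482 = $35.21
SDI: $778.62 × 0.008 = $6.23
Social Security (OASDI): $778.62 × 0.04 = $31.14
Garnishment: $778.62 × 0.038 = $29.59
Charitable contribution: $72.74
Total deductions = $48.05 + $155.10 + $35.21 + $6.23 + $31.14 + $29.59 + $72.74 = $378.06
Net pay = $778.62 − $378.06 = $400.56

$400.56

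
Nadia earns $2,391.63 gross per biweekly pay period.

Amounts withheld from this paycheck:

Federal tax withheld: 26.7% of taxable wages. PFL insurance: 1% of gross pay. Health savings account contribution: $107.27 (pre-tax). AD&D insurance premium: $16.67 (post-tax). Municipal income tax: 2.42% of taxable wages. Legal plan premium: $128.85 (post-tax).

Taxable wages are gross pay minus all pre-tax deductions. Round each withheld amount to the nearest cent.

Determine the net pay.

Health savings account contribution: $107.27
Taxable wages = $2,391.63 − $107.27 = $2,284.36
Municipal income tax: $2,284.36 × 0.0242 = $55.28
Federal tax withheld: $2,284.36 × 0.267 = $609.92
PFL insurance: $2,391.63 × 0.01 = $23.92
Legal plan premium: $128.85
AD&D insurance premium: $16.67
Total deductions = $107.27 + $55.28 + $609.92 + $23.92 + $128.85 + $16.67 = $941.91
Net pay = $2,391.63 − $941.91 = $1,449.72

$1,449.72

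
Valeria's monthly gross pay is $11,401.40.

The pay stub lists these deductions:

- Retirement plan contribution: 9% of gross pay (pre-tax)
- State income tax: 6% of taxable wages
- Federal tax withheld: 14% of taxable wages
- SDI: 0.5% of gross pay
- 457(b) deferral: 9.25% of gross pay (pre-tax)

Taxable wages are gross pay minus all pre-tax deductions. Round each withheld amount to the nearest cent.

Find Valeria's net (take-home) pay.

$7,399.50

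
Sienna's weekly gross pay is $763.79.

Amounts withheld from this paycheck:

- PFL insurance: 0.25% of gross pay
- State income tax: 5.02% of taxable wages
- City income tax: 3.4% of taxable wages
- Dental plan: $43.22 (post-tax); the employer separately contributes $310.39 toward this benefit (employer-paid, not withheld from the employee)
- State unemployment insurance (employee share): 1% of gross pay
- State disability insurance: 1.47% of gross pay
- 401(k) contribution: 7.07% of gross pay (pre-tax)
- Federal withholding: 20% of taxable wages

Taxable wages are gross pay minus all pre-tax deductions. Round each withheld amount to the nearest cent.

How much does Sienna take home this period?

401(k) contribution: $763.79 × 0.0707 = $54.00
Taxable wages = $763.79 − $54.00 = $709.79
City income tax: $709.79 × 0.034 = $24.13
Federal withholding: $709.79 × 0.2 = $141.96
State income tax: $709.79 × 0.0502 = $35.63
PFL insurance: $763.79 × 0.0025 = $1.91
State unemployment insurance (employee share): $763.79 × 0.01 = $7.64
State disability insurance: $763.79 × 0.0147 = $11.23
Dental plan: $43.22
(Employer's $310.39 toward dental plan is not withheld from the employee.)
Total deductions = $54.00 + $24.13 + $141.96 + $35.63 + $1.91 + $7.64 + $11.23 + $43.22 = $319.72
Net pay = $763.79 − $319.72 = $444.07

$444.07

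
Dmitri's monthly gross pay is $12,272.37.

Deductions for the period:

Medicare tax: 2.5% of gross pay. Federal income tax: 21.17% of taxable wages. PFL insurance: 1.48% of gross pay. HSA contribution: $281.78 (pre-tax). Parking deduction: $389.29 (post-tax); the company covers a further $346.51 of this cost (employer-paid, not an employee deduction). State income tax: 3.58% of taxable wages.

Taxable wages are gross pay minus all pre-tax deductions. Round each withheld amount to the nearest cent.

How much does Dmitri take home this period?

$8,145.19

HSA contribution: $281.78
Taxable wages = $12,272.37 − $281.78 = $11,990.59
State income tax: $11,990.59 × 0.0358 = $429.26
Federal income tax: $11,990.59 × 0.2117 = $2,538.41
PFL insurance: $12,272.37 × 0.0148 = $181.63
Medicare tax: $12,272.37 × 0.025 = $306.81
Parking deduction: $389.29
(Employer's $346.51 toward parking deduction is not withheld from the employee.)
Total deductions = $281.78 + $429.26 + $2,538.41 + $181.63 + $306.81 + $389.29 = $4,127.18
Net pay = $12,272.37 − $4,127.18 = $8,145.19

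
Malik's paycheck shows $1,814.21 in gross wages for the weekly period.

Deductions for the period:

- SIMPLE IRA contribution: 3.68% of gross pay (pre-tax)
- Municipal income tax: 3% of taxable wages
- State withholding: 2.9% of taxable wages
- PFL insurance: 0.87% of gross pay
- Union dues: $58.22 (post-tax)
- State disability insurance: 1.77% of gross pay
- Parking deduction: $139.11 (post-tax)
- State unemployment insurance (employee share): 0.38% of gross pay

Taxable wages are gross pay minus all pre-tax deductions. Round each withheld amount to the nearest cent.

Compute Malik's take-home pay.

SIMPLE IRA contribution: $1,814.21 × 0.0368 = $66.76
Taxable wages = $1,814.21 − $66.76 = $1,747.45
Municipal income tax: $1,747.45 × 0.03 = $52.42
State withholding: $1,747.45 × 0.029 = $50.68
State disability insurance: $1,814.21 × 0.0177 = $32.11
State unemployment insurance (employee share): $1,814.21 × 0.0038 = $6.89
PFL insurance: $1,814.21 × 0.0087 = $15.78
Parking deduction: $139.11
Union dues: $58.22
Total deductions = $66.76 + $52.42 + $50.68 + $32.11 + $6.89 + $15.78 + $139.11 + $58.22 = $421.97
Net pay = $1,814.21 − $421.97 = $1,392.24

$1,392.24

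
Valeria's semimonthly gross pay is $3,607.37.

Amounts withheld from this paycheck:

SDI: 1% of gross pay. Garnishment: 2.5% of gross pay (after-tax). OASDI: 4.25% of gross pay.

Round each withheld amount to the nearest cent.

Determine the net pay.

OASDI: $3,607.37 × 0.0425 = $153.31
SDI: $3,607.37 × 0.01 = $36.07
Garnishment: $3,607.37 × 0.025 = $90.18
Total deductions = $153.31 + $36.07 + $90.18 = $279.56
Net pay = $3,607.37 − $279.56 = $3,327.81

$3,327.81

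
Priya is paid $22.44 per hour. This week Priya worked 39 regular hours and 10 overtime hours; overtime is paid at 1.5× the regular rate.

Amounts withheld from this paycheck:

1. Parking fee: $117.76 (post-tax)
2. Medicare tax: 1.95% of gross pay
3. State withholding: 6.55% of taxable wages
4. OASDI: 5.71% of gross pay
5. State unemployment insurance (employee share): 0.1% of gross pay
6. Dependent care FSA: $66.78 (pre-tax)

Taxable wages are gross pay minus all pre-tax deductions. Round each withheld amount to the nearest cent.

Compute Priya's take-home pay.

$858.19

Regular pay: 39 × $22.44 = $875.16
Overtime pay: 10 × $22.44 × 1.5 = $336.60
Gross pay = $875.16 + $336.60 = $1,211.76
Dependent care FSA: $66.78
Taxable wages = $1,211.76 − $66.78 = $1,144.98
State withholding: $1,144.98 × 0.0655 = $75.00
Medicare tax: $1,211.76 × 0.0195 = $23.63
OASDI: $1,211.76 × 0.0571 = $69.19
State unemployment insurance (employee share): $1,211.76 × 0.001 = $1.21
Parking fee: $117.76
Total deductions = $66.78 + $75.00 + $23.63 + $69.19 + $1.21 + $117.76 = $353.57
Net pay = $1,211.76 − $353.57 = $858.19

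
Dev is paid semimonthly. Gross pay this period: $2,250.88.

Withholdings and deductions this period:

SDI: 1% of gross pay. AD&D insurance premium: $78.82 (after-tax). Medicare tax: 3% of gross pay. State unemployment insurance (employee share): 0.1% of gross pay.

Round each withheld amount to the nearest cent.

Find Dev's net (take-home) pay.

$2,079.77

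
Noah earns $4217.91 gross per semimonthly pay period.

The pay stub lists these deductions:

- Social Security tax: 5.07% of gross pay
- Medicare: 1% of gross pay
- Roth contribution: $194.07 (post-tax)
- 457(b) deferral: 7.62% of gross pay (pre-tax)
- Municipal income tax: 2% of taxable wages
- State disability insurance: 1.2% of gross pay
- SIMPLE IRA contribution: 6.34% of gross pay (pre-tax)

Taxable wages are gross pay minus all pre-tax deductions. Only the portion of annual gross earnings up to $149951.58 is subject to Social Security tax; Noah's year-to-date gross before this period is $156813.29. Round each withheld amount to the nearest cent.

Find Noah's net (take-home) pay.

$3269.65

457(b) deferral: $4217.91 × 0.0762 = $321.40
SIMPLE IRA contribution: $4217.91 × 0.0634 = $267.42
Pre-tax total = $321.40 + $267.42 = $588.82
Taxable wages = $4217.91 − $588.82 = $3629.09
Municipal income tax: $3629.09 × 0.02 = $72.58
Medicare: $4217.91 × 0.01 = $42.18
Social Security tax: annual cap $149951.58 already reached (YTD $156813.29), so $0.00
State disability insurance: $4217.91 × 0.012 = $50.61
Roth contribution: $194.07
Total deductions = $321.40 + $267.42 + $72.58 + $42.18 + $0.00 + $50.61 + $194.07 = $948.26
Net pay = $4217.91 − $948.26 = $3269.65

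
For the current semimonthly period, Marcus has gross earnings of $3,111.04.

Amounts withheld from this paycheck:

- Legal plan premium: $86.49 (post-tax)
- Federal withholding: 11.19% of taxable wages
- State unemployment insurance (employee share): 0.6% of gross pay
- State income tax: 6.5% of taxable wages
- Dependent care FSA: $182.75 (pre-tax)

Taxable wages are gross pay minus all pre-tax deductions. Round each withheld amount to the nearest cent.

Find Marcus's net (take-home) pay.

$2,305.11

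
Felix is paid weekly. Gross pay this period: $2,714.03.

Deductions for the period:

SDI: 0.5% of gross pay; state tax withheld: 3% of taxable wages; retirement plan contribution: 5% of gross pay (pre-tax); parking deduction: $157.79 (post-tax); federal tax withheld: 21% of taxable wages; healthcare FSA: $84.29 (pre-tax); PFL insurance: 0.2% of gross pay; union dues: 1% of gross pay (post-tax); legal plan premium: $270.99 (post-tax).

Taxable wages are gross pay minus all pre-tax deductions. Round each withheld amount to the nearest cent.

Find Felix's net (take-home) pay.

$1,420.55

Retirement plan contribution: $2,714.03 × 0.05 = $135.70
Healthcare FSA: $84.29
Pre-tax total = $135.70 + $84.29 = $219.99
Taxable wages = $2,714.03 − $219.99 = $2,494.04
State tax withheld: $2,494.04 × 0.03 = $74.82
Federal tax withheld: $2,494.04 × 0.21 = $523.75
PFL insurance: $2,714.03 × 0.002 = $5.43
SDI: $2,714.03 × 0.005 = $13.57
Parking deduction: $157.79
Legal plan premium: $270.99
Union dues: $2,714.03 × 0.01 = $27.14
Total deductions = $135.70 + $84.29 + $74.82 + $523.75 + $5.43 + $13.57 + $157.79 + $270.99 + $27.14 = $1,293.48
Net pay = $2,714.03 − $1,293.48 = $1,420.55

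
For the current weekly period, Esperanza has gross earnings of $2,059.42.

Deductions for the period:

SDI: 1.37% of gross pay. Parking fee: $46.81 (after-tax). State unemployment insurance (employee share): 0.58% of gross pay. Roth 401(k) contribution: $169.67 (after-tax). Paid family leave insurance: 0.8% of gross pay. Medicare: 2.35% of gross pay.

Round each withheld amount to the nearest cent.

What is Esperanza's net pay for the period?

State unemployment insurance (employee share): $2,059.42 × 0.0058 = $11.94
SDI: $2,059.42 × 0.0137 = $28.21
Paid family leave insurance: $2,059.42 × 0.008 = $16.48
Medicare: $2,059.42 × 0.0235 = $48.40
Parking fee: $46.81
Roth 401(k) contribution: $169.67
Total deductions = $11.94 + $28.21 + $16.48 + $48.40 + $46.81 + $169.67 = $321.51
Net pay = $2,059.42 − $321.51 = $1,737.91

$1,737.91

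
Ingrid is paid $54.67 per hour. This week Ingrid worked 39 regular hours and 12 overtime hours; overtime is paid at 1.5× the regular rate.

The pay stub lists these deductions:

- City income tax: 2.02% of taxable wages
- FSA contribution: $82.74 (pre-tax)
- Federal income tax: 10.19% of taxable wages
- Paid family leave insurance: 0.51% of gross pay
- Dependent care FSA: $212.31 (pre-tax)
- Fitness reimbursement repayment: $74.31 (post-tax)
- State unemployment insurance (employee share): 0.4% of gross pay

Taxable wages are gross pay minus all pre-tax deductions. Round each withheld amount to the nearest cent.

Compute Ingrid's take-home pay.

Regular pay: 39 × $54.67 = $2,132.13
Overtime pay: 12 × $54.67 × 1.5 = $984.06
Gross pay = $2,132.13 + $984.06 = $3,116.19
FSA contribution: $82.74
Dependent care FSA: $212.31
Pre-tax total = $82.74 + $212.31 = $295.05
Taxable wages = $3,116.19 − $295.05 = $2,821.14
City income tax: $2,821.14 × 0.0202 = $56.99
Federal income tax: $2,821.14 × 0.1019 = $287.47
State unemployment insurance (employee share): $3,116.19 × 0.004 = $12.46
Paid family leave insurance: $3,116.19 × 0.0051 = $15.89
Fitness reimbursement repayment: $74.31
Total deductions = $82.74 + $212.31 + $56.99 + $287.47 + $12.46 + $15.89 + $74.31 = $742.17
Net pay = $3,116.19 − $742.17 = $2,374.02

$2,374.02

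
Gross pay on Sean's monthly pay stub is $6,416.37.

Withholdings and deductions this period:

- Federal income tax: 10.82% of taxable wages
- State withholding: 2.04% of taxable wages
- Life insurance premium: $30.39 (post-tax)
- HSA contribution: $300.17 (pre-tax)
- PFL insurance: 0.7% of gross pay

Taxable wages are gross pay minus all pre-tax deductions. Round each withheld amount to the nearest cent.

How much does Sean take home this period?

HSA contribution: $300.17
Taxable wages = $6,416.37 − $300.17 = $6,116.20
Federal income tax: $6,116.20 × 0.1082 = $661.77
State withholding: $6,116.20 × 0.0204 = $124.77
PFL insurance: $6,416.37 × 0.007 = $44.91
Life insurance premium: $30.39
Total deductions = $300.17 + $661.77 + $124.77 + $44.91 + $30.39 = $1,162.01
Net pay = $6,416.37 − $1,162.01 = $5,254.36

$5,254.36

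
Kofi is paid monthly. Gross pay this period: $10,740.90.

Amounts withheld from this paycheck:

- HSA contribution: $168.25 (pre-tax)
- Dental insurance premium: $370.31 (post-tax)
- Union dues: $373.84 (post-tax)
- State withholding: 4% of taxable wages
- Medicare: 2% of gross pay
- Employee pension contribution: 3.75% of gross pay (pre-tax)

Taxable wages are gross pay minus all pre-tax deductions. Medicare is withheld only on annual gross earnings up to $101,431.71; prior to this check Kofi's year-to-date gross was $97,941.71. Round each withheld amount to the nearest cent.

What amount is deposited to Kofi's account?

$8,949.13

Employee pension contribution: $10,740.90 × 0.0375 = $402.78
HSA contribution: $168.25
Pre-tax total = $402.78 + $168.25 = $571.03
Taxable wages = $10,740.90 − $571.03 = $10,169.87
State withholding: $10,169.87 × 0.04 = $406.79
Medicare: only $101,431.71 − $97,941.71 = $3,490.00 of this check is subject → $3,490.00 × 0.02 = $69.80
Union dues: $373.84
Dental insurance premium: $370.31
Total deductions = $402.78 + $168.25 + $406.79 + $69.80 + $373.84 + $370.31 = $1,791.77
Net pay = $10,740.90 − $1,791.77 = $8,949.13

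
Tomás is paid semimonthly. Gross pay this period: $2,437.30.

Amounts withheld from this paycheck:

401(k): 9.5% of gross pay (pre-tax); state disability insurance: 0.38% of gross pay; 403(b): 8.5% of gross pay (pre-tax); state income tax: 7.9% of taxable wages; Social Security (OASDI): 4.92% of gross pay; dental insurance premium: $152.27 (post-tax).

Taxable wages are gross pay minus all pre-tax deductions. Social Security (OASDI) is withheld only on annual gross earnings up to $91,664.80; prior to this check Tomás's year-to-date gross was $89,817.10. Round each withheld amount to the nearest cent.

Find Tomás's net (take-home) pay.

$1,588.26

401(k): $2,437.30 × 0.095 = $231.54
403(b): $2,437.30 × 0.085 = $207.17
Pre-tax total = $231.54 + $207.17 = $438.71
Taxable wages = $2,437.30 − $438.71 = $1,998.59
State income tax: $1,998.59 × 0.079 = $157.89
State disability insurance: $2,437.30 × 0.0038 = $9.26
Social Security (OASDI): only $91,664.80 − $89,817.10 = $1,847.70 of this check is subject → $1,847.70 × 0.0492 = $90.91
Dental insurance premium: $152.27
Total deductions = $231.54 + $207.17 + $157.89 + $9.26 + $90.91 + $152.27 = $849.04
Net pay = $2,437.30 − $849.04 = $1,588.26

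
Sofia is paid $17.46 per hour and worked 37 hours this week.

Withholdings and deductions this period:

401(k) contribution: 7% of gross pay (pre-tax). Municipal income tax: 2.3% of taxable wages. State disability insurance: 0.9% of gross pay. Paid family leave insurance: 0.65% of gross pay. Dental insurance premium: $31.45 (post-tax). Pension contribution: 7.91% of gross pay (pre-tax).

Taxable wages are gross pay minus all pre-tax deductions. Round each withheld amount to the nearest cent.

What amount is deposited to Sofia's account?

Gross pay: 37 × $17.46 = $646.02
Pension contribution: $646.02 × 0.0791 = $51.10
401(k) contribution: $646.02 × 0.07 = $45.22
Pre-tax total = $51.10 + $45.22 = $96.32
Taxable wages = $646.02 − $96.32 = $549.70
Municipal income tax: $549.70 × 0.023 = $12.64
Paid family leave insurance: $646.02 × 0.0065 = $4.20
State disability insurance: $646.02 × 0.009 = $5.81
Dental insurance premium: $31.45
Total deductions = $51.10 + $45.22 + $12.64 + $4.20 + $5.81 + $31.45 = $150.42
Net pay = $646.02 − $150.42 = $495.60

$495.60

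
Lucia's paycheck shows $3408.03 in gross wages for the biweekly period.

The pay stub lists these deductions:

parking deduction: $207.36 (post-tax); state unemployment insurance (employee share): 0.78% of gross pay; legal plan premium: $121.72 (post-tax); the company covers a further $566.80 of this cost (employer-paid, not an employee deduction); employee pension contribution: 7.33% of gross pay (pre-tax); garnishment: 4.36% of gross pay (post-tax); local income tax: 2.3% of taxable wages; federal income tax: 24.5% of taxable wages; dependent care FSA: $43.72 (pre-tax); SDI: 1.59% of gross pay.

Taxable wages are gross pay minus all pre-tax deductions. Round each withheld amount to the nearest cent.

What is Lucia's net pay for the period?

$1721.38

Dependent care FSA: $43.72
Employee pension contribution: $3408.03 × 0.0733 = $249.81
Pre-tax total = $43.72 + $249.81 = $293.53
Taxable wages = $3408.03 − $293.53 = $3114.50
Local income tax: $3114.50 × 0.023 = $71.63
Federal income tax: $3114.50 × 0.245 = $763.05
State unemployment insurance (employee share): $3408.03 × 0.0078 = $26.58
SDI: $3408.03 × 0.0159 = $54.19
Parking deduction: $207.36
Garnishment: $3408.03 × 0.0436 = $148.59
Legal plan premium: $121.72
(Employer's $566.80 toward legal plan premium is not withheld from the employee.)
Total deductions = $43.72 + $249.81 + $71.63 + $763.05 + $26.58 + $54.19 + $207.36 + $148.59 + $121.72 = $1686.65
Net pay = $3408.03 − $1686.65 = $1721.38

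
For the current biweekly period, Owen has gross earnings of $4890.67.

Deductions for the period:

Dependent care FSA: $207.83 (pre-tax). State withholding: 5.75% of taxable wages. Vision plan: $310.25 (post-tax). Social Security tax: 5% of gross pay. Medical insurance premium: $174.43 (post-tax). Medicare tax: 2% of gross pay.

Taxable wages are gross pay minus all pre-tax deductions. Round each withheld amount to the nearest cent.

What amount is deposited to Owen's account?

$3586.56

Dependent care FSA: $207.83
Taxable wages = $4890.67 − $207.83 = $4682.84
State withholding: $4682.84 × 0.0575 = $269.26
Social Security tax: $4890.67 × 0.05 = $244.53
Medicare tax: $4890.67 × 0.02 = $97.81
Medical insurance premium: $174.43
Vision plan: $310.25
Total deductions = $207.83 + $269.26 + $244.53 + $97.81 + $174.43 + $310.25 = $1304.11
Net pay = $4890.67 − $1304.11 = $3586.56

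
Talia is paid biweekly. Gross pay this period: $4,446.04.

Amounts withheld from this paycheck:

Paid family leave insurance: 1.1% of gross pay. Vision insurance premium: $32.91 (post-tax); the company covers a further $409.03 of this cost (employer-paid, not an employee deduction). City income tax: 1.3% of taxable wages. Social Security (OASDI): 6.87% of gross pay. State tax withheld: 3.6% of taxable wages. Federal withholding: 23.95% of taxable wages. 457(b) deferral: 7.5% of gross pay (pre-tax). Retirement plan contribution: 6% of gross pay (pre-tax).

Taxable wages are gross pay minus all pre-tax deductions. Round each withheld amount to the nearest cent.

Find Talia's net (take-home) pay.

457(b) deferral: $4,446.04 × 0.075 = $333.45
Retirement plan contribution: $4,446.04 × 0.06 = $266.76
Pre-tax total = $333.45 + $266.76 = $600.21
Taxable wages = $4,446.04 − $600.21 = $3,845.83
State tax withheld: $3,845.83 × 0.036 = $138.45
Federal withholding: $3,845.83 × 0.2395 = $921.08
City income tax: $3,845.83 × 0.013 = $50.00
Paid family leave insurance: $4,446.04 × 0.011 = $48.91
Social Security (OASDI): $4,446.04 × 0.0687 = $305.44
Vision insurance premium: $32.91
(Employer's $409.03 toward vision insurance premium is not withheld from the employee.)
Total deductions = $333.45 + $266.76 + $138.45 + $921.08 + $50.00 + $48.91 + $305.44 + $32.91 = $2,097.00
Net pay = $4,446.04 − $2,097.00 = $2,349.04

$2,349.04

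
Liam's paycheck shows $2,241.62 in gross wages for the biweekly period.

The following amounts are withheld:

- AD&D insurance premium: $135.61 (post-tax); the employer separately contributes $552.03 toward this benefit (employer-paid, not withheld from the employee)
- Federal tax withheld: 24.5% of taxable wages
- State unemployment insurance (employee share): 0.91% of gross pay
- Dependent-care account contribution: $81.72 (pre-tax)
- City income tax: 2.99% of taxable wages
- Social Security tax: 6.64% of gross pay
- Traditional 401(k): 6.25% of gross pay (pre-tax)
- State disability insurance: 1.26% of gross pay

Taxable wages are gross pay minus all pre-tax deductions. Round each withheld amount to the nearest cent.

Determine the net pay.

$1,131.47

Traditional 401(k): $2,241.62 × 0.0625 = $140.10
Dependent-care account contribution: $81.72
Pre-tax total = $140.10 + $81.72 = $221.82
Taxable wages = $2,241.62 − $221.82 = $2,019.80
City income tax: $2,019.80 × 0.0299 = $60.39
Federal tax withheld: $2,019.80 × 0.245 = $494.85
State unemployment insurance (employee share): $2,241.62 × 0.0091 = $20.40
Social Security tax: $2,241.62 × 0.0664 = $148.84
State disability insurance: $2,241.62 × 0.0126 = $28.24
AD&D insurance premium: $135.61
(Employer's $552.03 toward AD&D insurance premium is not withheld from the employee.)
Total deductions = $140.10 + $81.72 + $60.39 + $494.85 + $20.40 + $148.84 + $28.24 + $135.61 = $1,110.15
Net pay = $2,241.62 − $1,110.15 = $1,131.47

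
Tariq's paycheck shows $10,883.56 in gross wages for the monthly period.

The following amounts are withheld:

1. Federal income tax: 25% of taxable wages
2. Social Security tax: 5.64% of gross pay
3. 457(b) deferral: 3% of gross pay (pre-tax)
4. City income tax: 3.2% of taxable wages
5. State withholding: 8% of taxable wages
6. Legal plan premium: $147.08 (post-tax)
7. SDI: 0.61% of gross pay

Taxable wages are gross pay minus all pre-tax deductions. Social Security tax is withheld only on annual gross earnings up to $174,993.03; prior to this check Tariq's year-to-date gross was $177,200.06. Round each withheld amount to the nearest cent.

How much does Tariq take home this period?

457(b) deferral: $10,883.56 × 0.03 = $326.51
Taxable wages = $10,883.56 − $326.51 = $10,557.05
Federal income tax: $10,557.05 × 0.25 = $2,639.26
State withholding: $10,557.05 × 0.08 = $844.56
City income tax: $10,557.05 × 0.032 = $337.83
Social Security tax: annual cap $174,993.03 already reached (YTD $177,200.06), so $0.00
SDI: $10,883.56 × 0.0061 = $66.39
Legal plan premium: $147.08
Total deductions = $326.51 + $2,639.26 + $844.56 + $337.83 + $0.00 + $66.39 + $147.08 = $4,361.63
Net pay = $10,883.56 − $4,361.63 = $6,521.93

$6,521.93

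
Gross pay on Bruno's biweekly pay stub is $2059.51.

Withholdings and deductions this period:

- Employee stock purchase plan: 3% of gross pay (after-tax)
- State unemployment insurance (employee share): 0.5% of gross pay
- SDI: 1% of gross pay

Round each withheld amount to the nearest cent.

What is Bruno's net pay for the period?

SDI: $2059.51 × 0.01 = $20.60
State unemployment insurance (employee share): $2059.51 × 0.005 = $10.30
Employee stock purchase plan: $2059.51 × 0.03 = $61.79
Total deductions = $20.60 + $10.30 + $61.79 = $92.69
Net pay = $2059.51 − $92.69 = $1966.82

$1966.82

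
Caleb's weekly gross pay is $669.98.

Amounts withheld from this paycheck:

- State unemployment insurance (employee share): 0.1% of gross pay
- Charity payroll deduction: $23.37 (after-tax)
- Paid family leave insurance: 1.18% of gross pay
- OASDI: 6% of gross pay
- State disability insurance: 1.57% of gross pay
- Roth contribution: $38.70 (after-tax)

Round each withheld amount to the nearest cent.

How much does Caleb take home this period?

$548.61

Paid family leave insurance: $669.98 × 0.0118 = $7.91
OASDI: $669.98 × 0.06 = $40.20
State unemployment insurance (employee share): $669.98 × 0.001 = $0.67
State disability insurance: $669.98 × 0.0157 = $10.52
Charity payroll deduction: $23.37
Roth contribution: $38.70
Total deductions = $7.91 + $40.20 + $0.67 + $10.52 + $23.37 + $38.70 = $121.37
Net pay = $669.98 − $121.37 = $548.61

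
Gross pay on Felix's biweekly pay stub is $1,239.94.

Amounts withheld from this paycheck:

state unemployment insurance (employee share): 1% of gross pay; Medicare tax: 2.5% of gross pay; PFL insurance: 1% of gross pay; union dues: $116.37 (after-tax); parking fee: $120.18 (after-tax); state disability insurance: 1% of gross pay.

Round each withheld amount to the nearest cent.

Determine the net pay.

$935.19

State unemployment insurance (employee share): $1,239.94 × 0.01 = $12.40
PFL insurance: $1,239.94 × 0.01 = $12.40
Medicare tax: $1,239.94 × 0.025 = $31.00
State disability insurance: $1,239.94 × 0.01 = $12.40
Union dues: $116.37
Parking fee: $120.18
Total deductions = $12.40 + $12.40 + $31.00 + $12.40 + $116.37 + $120.18 = $304.75
Net pay = $1,239.94 − $304.75 = $935.19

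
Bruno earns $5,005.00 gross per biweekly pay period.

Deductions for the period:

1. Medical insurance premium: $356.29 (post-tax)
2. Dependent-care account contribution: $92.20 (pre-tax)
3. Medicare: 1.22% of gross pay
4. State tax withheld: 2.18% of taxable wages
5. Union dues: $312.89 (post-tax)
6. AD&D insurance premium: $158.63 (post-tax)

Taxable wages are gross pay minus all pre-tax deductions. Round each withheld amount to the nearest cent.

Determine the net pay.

Dependent-care account contribution: $92.20
Taxable wages = $5,005.00 − $92.20 = $4,912.80
State tax withheld: $4,912.80 × 0.0218 = $107.10
Medicare: $5,005.00 × 0.0122 = $61.06
Medical insurance premium: $356.29
Union dues: $312.89
AD&D insurance premium: $158.63
Total deductions = $92.20 + $107.10 + $61.06 + $356.29 + $312.89 + $158.63 = $1,088.17
Net pay = $5,005.00 − $1,088.17 = $3,916.83

$3,916.83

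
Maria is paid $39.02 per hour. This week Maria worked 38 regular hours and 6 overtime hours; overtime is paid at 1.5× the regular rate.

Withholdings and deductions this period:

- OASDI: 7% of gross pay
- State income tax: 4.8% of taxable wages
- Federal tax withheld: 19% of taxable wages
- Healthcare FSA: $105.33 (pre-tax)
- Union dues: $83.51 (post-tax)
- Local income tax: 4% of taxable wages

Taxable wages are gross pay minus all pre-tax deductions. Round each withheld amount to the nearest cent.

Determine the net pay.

Regular pay: 38 × $39.02 = $1482.76
Overtime pay: 6 × $39.02 × 1.5 = $351.18
Gross pay = $1482.76 + $351.18 = $1833.94
Healthcare FSA: $105.33
Taxable wages = $1833.94 − $105.33 = $1728.61
State income tax: $1728.61 × 0.048 = $82.97
Federal tax withheld: $1728.61 × 0.19 = $328.44
Local income tax: $1728.61 × 0.04 = $69.14
OASDI: $1833.94 × 0.07 = $128.38
Union dues: $83.51
Total deductions = $105.33 + $82.97 + $328.44 + $69.14 + $128.38 + $83.51 = $797.77
Net pay = $1833.94 − $797.77 = $1036.17

$1036.17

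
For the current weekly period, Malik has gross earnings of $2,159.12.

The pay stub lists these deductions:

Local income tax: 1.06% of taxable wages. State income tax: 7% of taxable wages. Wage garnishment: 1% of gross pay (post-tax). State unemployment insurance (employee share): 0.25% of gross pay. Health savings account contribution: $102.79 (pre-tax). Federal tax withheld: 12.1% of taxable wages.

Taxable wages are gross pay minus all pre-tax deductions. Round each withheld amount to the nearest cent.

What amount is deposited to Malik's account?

$1,614.78

Health savings account contribution: $102.79
Taxable wages = $2,159.12 − $102.79 = $2,056.33
Local income tax: $2,056.33 × 0.0106 = $21.80
State income tax: $2,056.33 × 0.07 = $143.94
Federal tax withheld: $2,056.33 × 0.121 = $248.82
State unemployment insurance (employee share): $2,159.12 × 0.0025 = $5.40
Wage garnishment: $2,159.12 × 0.01 = $21.59
Total deductions = $102.79 + $21.80 + $143.94 + $248.82 + $5.40 + $21.59 = $544.34
Net pay = $2,159.12 − $544.34 = $1,614.78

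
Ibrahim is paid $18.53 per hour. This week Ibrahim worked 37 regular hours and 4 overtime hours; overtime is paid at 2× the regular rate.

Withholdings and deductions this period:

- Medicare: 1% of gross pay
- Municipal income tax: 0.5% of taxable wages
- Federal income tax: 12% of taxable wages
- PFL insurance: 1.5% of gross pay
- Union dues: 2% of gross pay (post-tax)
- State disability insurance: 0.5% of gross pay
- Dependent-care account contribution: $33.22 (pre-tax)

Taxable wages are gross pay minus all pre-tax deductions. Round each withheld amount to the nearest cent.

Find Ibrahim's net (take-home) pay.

$658.85

Regular pay: 37 × $18.53 = $685.61
Overtime pay: 4 × $18.53 × 2 = $148.24
Gross pay = $685.61 + $148.24 = $833.85
Dependent-care account contribution: $33.22
Taxable wages = $833.85 − $33.22 = $800.63
Municipal income tax: $800.63 × 0.005 = $4.00
Federal income tax: $800.63 × 0.12 = $96.08
State disability insurance: $833.85 × 0.005 = $4.17
PFL insurance: $833.85 × 0.015 = $12.51
Medicare: $833.85 × 0.01 = $8.34
Union dues: $833.85 × 0.02 = $16.68
Total deductions = $33.22 + $4.00 + $96.08 + $4.17 + $12.51 + $8.34 + $16.68 = $175.00
Net pay = $833.85 − $175.00 = $658.85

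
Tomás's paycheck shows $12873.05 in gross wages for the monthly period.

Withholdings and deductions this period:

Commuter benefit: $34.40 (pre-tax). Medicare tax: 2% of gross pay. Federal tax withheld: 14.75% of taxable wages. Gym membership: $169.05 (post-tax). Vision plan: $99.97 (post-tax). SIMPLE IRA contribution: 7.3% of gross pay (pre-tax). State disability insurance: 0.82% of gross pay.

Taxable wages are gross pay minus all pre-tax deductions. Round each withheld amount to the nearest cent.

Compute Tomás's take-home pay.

SIMPLE IRA contribution: $12873.05 × 0.073 = $939.73
Commuter benefit: $34.40
Pre-tax total = $939.73 + $34.40 = $974.13
Taxable wages = $12873.05 − $974.13 = $11898.92
Federal tax withheld: $11898.92 × 0.1475 = $1755.09
State disability insurance: $12873.05 × 0.0082 = $105.56
Medicare tax: $12873.05 × 0.02 = $257.46
Gym membership: $169.05
Vision plan: $99.97
Total deductions = $939.73 + $34.40 + $1755.09 + $105.56 + $257.46 + $169.05 + $99.97 = $3361.26
Net pay = $12873.05 − $3361.26 = $9511.79

$9511.79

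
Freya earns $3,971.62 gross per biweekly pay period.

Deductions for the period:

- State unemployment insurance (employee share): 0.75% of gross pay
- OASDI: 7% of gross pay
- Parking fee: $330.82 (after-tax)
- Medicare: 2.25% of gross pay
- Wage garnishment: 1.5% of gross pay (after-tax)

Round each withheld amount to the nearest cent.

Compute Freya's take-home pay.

$3,184.07

OASDI: $3,971.62 × 0.07 = $278.01
State unemployment insurance (employee share): $3,971.62 × 0.0075 = $29.79
Medicare: $3,971.62 × 0.0225 = $89.36
Parking fee: $330.82
Wage garnishment: $3,971.62 × 0.015 = $59.57
Total deductions = $278.01 + $29.79 + $89.36 + $330.82 + $59.57 = $787.55
Net pay = $3,971.62 − $787.55 = $3,184.07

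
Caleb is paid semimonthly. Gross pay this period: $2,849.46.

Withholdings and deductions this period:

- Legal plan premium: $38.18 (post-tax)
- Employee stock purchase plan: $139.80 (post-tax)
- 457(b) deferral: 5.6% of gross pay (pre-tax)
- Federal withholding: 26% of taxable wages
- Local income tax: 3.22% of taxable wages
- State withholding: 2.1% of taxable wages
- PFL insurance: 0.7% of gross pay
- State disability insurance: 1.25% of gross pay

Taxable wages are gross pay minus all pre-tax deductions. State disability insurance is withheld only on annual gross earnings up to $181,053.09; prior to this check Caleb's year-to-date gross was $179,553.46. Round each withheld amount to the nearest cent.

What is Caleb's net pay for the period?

$1,630.74

457(b) deferral: $2,849.46 × 0.056 = $159.57
Taxable wages = $2,849.46 − $159.57 = $2,689.89
Federal withholding: $2,689.89 × 0.26 = $699.37
Local income tax: $2,689.89 × 0.0322 = $86.61
State withholding: $2,689.89 × 0.021 = $56.49
PFL insurance: $2,849.46 × 0.007 = $19.95
State disability insurance: only $181,053.09 − $179,553.46 = $1,499.63 of this check is subject → $1,499.63 × 0.0125 = $18.75
Employee stock purchase plan: $139.80
Legal plan premium: $38.18
Total deductions = $159.57 + $699.37 + $86.61 + $56.49 + $19.95 + $18.75 + $139.80 + $38.18 = $1,218.72
Net pay = $2,849.46 − $1,218.72 = $1,630.74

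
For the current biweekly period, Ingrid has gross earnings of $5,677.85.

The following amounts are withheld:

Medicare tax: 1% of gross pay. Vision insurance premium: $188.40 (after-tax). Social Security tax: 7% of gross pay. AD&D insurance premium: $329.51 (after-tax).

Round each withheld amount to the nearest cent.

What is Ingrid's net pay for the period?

$4,705.71

Social Security tax: $5,677.85 × 0.07 = $397.45
Medicare tax: $5,677.85 × 0.01 = $56.78
Vision insurance premium: $188.40
AD&D insurance premium: $329.51
Total deductions = $397.45 + $56.78 + $188.40 + $329.51 = $972.14
Net pay = $5,677.85 − $972.14 = $4,705.71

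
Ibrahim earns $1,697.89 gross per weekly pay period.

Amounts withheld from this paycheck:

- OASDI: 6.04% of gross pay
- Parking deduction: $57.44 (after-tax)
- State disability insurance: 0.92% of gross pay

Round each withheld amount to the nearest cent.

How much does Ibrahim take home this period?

$1,522.28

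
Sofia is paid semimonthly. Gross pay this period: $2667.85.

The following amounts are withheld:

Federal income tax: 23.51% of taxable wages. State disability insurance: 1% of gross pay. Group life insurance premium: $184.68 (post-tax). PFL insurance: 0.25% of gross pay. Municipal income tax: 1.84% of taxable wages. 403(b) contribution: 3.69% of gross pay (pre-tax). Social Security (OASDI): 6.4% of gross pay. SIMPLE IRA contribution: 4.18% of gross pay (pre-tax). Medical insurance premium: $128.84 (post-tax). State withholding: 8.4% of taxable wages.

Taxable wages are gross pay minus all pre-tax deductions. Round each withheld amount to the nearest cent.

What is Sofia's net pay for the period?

$1110.74

SIMPLE IRA contribution: $2667.85 × 0.0418 = $111.52
403(b) contribution: $2667.85 × 0.0369 = $98.44
Pre-tax total = $111.52 + $98.44 = $209.96
Taxable wages = $2667.85 − $209.96 = $2457.89
State withholding: $2457.89 × 0.084 = $206.46
Municipal income tax: $2457.89 × 0.0184 = $45.23
Federal income tax: $2457.89 × 0.2351 = $577.85
Social Security (OASDI): $2667.85 × 0.064 = $170.74
PFL insurance: $2667.85 × 0.0025 = $6.67
State disability insurance: $2667.85 × 0.01 = $26.68
Medical insurance premium: $128.84
Group life insurance premium: $184.68
Total deductions = $111.52 + $98.44 + $206.46 + $45.23 + $577.85 + $170.74 + $6.67 + $26.68 + $128.84 + $184.68 = $1557.11
Net pay = $2667.85 − $1557.11 = $1110.74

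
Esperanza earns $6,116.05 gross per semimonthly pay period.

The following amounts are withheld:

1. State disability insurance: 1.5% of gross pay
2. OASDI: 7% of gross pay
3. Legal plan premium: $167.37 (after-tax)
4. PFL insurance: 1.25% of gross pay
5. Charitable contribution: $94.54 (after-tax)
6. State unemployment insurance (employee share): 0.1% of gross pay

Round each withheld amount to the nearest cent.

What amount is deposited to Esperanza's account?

$5,251.71

OASDI: $6,116.05 × 0.07 = $428.12
State unemployment insurance (employee share): $6,116.05 × 0.001 = $6.12
State disability insurance: $6,116.05 × 0.015 = $91.74
PFL insurance: $6,116.05 × 0.0125 = $76.45
Legal plan premium: $167.37
Charitable contribution: $94.54
Total deductions = $428.12 + $6.12 + $91.74 + $76.45 + $167.37 + $94.54 = $864.34
Net pay = $6,116.05 − $864.34 = $5,251.71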